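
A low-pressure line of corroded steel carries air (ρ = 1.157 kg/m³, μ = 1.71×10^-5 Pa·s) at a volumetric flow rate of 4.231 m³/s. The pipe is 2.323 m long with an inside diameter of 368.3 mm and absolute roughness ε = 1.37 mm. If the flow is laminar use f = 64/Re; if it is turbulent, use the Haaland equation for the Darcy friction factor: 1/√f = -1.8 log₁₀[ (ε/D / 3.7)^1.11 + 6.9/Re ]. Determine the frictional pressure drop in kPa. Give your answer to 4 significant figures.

Cross-sectional area A = πD²/4 = π(0.3683)²/4 = 0.1065 m²; mean velocity V = Q/A = 4.231/0.1065 = 39.71 m/s.
Reynolds number Re = ρVD/μ = 1.157 · 39.71 · 0.3683 / 1.71e-05 = 9.897e+05.
Re > 4000 → turbulent. Relative roughness ε/D = 0.00137/0.3683 = 0.00372. Haaland: 1/√f = -1.8 log₁₀[(0.00372/3.7)^1.11 + 6.9/9.897e+05] = -1.8 log₁₀[0.000471 + 6.97e-06] = 5.978, so f = 0.02798.
Darcy-Weisbach: ΔP = f(L/D)(ρV²/2) = 0.02798·(2.323/0.3683)·(1.157·39.71²/2) = 0.02798·6.307·912.4 = 161 Pa.
ΔP = 161 Pa = 0.1610 kPa.

ΔP ≈ 0.1610 kPa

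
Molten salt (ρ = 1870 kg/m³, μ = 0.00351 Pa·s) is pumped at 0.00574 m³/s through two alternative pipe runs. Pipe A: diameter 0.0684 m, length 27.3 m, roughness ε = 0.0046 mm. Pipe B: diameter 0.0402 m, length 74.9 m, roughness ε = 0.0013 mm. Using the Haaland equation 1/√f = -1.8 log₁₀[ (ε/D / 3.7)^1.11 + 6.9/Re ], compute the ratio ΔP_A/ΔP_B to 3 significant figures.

Pipe A: V = Q/A = 0.00574/0.003675 = 1.562 m/s; Re = 5.692e+04; ε/D = 6.73e-05; Haaland → f = 0.02032; ΔP_A = f(L/D)(ρV²/2) = 1.85e+04 Pa.
Pipe B: V = Q/A = 0.00574/0.001269 = 4.522 m/s; Re = 9.686e+04; ε/D = 3.23e-05; Haaland → f = 0.01807; ΔP_B = f(L/D)(ρV²/2) = 6.439e+05 Pa.
ΔP_A/ΔP_B = 1.85e+04/6.439e+05 = 0.0287.

ΔP_A/ΔP_B ≈ 0.0287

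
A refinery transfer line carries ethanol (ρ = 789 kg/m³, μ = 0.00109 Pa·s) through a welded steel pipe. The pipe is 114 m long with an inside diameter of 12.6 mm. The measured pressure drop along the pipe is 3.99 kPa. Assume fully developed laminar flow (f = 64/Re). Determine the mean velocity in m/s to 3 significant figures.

For laminar flow, f = 64/Re with Re = ρVD/μ, so Darcy-Weisbach reduces to ΔP = 32μLV/D². Solving for V: V = ΔP·D²/(32μL) = 3990·(0.0126)²/(32·0.00109·114) = 0.1593 m/s.
Check: Re = ρVD/μ = 789·0.1593·0.0126/0.00109 = 1453 < 2300, so the laminar assumption holds.

V ≈ 0.159 m/s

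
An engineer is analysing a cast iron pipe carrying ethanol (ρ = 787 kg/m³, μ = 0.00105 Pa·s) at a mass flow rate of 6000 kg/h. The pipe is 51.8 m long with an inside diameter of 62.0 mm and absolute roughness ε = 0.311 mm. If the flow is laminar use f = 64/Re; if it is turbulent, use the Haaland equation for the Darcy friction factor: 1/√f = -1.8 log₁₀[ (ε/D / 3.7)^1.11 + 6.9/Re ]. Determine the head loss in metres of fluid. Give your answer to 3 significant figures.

h_f ≈ 0.690 m

ṁ = 6000 kg/h = 6000/3600 = 1.667 kg/s.
A = πD²/4 = π(0.062)²/4 = 0.003019 m²; mean velocity V = ṁ/(ρA) = 1.667/(787 · 0.003019) = 0.7015 m/s.
Reynolds number Re = ρVD/μ = 787 · 0.7015 · 0.062 / 0.00105 = 3.26e+04.
Re > 4000 → turbulent. Relative roughness ε/D = 0.000311/0.062 = 0.00502. Haaland: 1/√f = -1.8 log₁₀[(0.00502/3.7)^1.11 + 6.9/3.26e+04] = -1.8 log₁₀[0.000656 + 0.000212] = 5.511, so f = 0.03292.
Darcy-Weisbach: ΔP = f(L/D)(ρV²/2) = 0.03292·(51.8/0.062)·(787·0.7015²/2) = 0.03292·835.5·193.6 = 5326 Pa.
Head loss h_f = ΔP/(ρg) = 5326/(787·9.81) = 0.690 m.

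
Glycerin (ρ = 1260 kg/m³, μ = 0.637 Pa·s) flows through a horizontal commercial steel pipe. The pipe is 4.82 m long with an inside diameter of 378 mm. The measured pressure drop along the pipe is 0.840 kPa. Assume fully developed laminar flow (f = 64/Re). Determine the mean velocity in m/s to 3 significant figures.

For laminar flow, f = 64/Re with Re = ρVD/μ, so Darcy-Weisbach reduces to ΔP = 32μLV/D². Solving for V: V = ΔP·D²/(32μL) = 840·(0.378)²/(32·0.637·4.82) = 1.222 m/s.
Check: Re = ρVD/μ = 1260·1.222·0.378/0.637 = 913.4 < 2300, so the laminar assumption holds.

V ≈ 1.22 m/s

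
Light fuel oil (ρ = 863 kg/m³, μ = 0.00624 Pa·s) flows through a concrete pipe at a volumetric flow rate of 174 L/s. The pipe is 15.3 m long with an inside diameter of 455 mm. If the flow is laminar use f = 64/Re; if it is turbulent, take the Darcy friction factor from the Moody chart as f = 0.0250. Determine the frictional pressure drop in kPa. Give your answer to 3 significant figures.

Q = 174 L/s = 174/1000 = 0.174 m³/s.
Cross-sectional area A = πD²/4 = π(0.455)²/4 = 0.1626 m²; mean velocity V = Q/A = 0.174/0.1626 = 1.07 m/s.
Reynolds number Re = ρVD/μ = 863 · 1.07 · 0.455 / 0.00624 = 6.734e+04.
Re > 4000 → turbulent; use the Moody-chart value f = 0.0250.
Darcy-Weisbach: ΔP = f(L/D)(ρV²/2) = 0.025·(15.3/0.455)·(863·1.07²/2) = 0.025·33.63·494.1 = 415.4 Pa.
ΔP = 415.4 Pa = 0.415 kPa.

ΔP ≈ 0.415 kPa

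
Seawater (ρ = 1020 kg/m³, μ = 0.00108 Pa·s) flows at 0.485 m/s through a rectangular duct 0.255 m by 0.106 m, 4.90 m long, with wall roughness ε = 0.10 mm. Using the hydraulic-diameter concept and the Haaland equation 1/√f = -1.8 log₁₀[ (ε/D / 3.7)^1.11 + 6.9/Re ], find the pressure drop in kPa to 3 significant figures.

ΔP ≈ 0.0853 kPa

Hydraulic diameter D_h = 4A/P = 4·(0.255·0.106)/(2·(0.255+0.106)) = 0.1081/0.722 = 0.1498 m.
Re = ρVD_h/μ = 1020·0.485·0.1498/0.00108 = 6.859e+04.
ε/D_h = 0.0001/0.1498 = 0.000668; Haaland gives 1/√f = -1.8 log₁₀[6.99e-05+0.000101] = 6.783, so f = 0.02174.
ΔP = f(L/D_h)(ρV²/2) = 0.02174·4.9/0.1498·120 = 85.32 Pa.
ΔP = 0.0853 kPa.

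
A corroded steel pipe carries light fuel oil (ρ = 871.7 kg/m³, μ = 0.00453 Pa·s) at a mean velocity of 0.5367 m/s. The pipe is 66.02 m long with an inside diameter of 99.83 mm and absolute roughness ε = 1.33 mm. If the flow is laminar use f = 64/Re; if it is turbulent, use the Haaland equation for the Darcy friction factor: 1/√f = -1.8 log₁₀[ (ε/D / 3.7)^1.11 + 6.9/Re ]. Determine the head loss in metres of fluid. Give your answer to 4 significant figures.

h_f ≈ 0.4489 m

Reynolds number Re = ρVD/μ = 871.7 · 0.5367 · 0.09983 / 0.00453 = 1.031e+04.
Re > 4000 → turbulent. Relative roughness ε/D = 0.00133/0.09983 = 0.0133. Haaland: 1/√f = -1.8 log₁₀[(0.0133/3.7)^1.11 + 6.9/1.031e+04] = -1.8 log₁₀[0.00194 + 0.000669] = 4.651, so f = 0.04624.
Darcy-Weisbach: ΔP = f(L/D)(ρV²/2) = 0.04624·(66.02/0.09983)·(871.7·0.5367²/2) = 0.04624·661.3·125.5 = 3839 Pa.
Head loss h_f = ΔP/(ρg) = 3839/(871.7·9.81) = 0.4489 m.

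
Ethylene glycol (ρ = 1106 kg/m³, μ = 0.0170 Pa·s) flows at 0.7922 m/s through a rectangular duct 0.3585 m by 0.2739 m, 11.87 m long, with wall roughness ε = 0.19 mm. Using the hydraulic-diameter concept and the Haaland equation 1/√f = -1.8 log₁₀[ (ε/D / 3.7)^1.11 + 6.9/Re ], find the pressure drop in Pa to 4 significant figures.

ΔP ≈ 374.7 Pa

Hydraulic diameter D_h = 4A/P = 4·(0.3585·0.2739)/(2·(0.3585+0.2739)) = 0.3928/1.265 = 0.3105 m.
Re = ρVD_h/μ = 1106·0.7922·0.3105/0.017 = 1.601e+04.
ε/D_h = 0.00019/0.3105 = 0.000612; Haaland gives 1/√f = -1.8 log₁₀[6.35e-05+0.000431] = 5.95, so f = 0.02824.
ΔP = f(L/D_h)(ρV²/2) = 0.02824·11.87/0.3105·347.1 = 374.7 Pa.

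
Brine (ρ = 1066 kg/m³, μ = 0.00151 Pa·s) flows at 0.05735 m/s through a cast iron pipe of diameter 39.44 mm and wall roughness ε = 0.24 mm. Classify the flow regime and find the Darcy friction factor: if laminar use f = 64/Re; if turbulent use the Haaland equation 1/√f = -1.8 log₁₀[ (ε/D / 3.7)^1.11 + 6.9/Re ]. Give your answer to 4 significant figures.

f ≈ 0.04008

Re = ρVD/μ = 1066·0.05735·0.03944/0.00151 = 1597.
Re < 2300 → laminar, so f = 64/Re = 0.04008 (roughness is irrelevant in laminar flow).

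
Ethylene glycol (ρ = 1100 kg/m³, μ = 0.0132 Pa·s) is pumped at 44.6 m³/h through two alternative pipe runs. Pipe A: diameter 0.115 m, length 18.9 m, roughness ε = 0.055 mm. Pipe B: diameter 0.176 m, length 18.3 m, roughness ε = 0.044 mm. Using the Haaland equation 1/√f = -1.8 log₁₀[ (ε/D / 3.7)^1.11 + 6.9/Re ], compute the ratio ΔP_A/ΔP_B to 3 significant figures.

Pipe A: V = Q/A = 0.01239/0.01039 = 1.193 m/s; Re = 1.143e+04; ε/D = 0.000478; Haaland → f = 0.03041; ΔP_A = f(L/D)(ρV²/2) = 3911 Pa.
Pipe B: V = Q/A = 0.01239/0.02433 = 0.5092 m/s; Re = 7469; ε/D = 0.00025; Haaland → f = 0.03376; ΔP_B = f(L/D)(ρV²/2) = 500.7 Pa.
ΔP_A/ΔP_B = 3911/500.7 = 7.81.

ΔP_A/ΔP_B ≈ 7.81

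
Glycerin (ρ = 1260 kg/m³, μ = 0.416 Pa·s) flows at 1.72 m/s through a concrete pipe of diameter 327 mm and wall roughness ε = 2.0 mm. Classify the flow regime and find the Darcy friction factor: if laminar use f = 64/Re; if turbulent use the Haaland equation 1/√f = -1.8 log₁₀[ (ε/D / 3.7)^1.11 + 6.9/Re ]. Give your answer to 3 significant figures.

Re = ρVD/μ = 1260·1.72·0.327/0.416 = 1704.
Re < 2300 → laminar, so f = 64/Re = 0.03757 (roughness is irrelevant in laminar flow).

f ≈ 0.0376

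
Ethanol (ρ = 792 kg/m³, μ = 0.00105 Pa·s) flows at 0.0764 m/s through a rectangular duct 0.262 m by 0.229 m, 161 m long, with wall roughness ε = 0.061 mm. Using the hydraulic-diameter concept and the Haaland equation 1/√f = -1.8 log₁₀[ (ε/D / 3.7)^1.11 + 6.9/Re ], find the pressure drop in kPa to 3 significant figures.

Hydraulic diameter D_h = 4A/P = 4·(0.262·0.229)/(2·(0.262+0.229)) = 0.24/0.982 = 0.2444 m.
Re = ρVD_h/μ = 792·0.0764·0.2444/0.00105 = 1.408e+04.
ε/D_h = 6.1e-05/0.2444 = 0.00025; Haaland gives 1/√f = -1.8 log₁₀[2.35e-05+0.00049] = 5.921, so f = 0.02852.
ΔP = f(L/D_h)(ρV²/2) = 0.02852·161/0.2444·2.311 = 43.43 Pa.
ΔP = 0.0434 kPa.

ΔP ≈ 0.0434 kPa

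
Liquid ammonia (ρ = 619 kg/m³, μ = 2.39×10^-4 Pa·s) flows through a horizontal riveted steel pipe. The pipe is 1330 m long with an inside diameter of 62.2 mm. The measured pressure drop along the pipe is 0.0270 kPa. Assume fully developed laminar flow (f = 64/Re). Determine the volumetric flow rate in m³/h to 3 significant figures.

Q ≈ 0.112 m³/h

For laminar flow, f = 64/Re with Re = ρVD/μ, so Darcy-Weisbach reduces to ΔP = 32μLV/D². Solving for V: V = ΔP·D²/(32μL) = 27·(0.0622)²/(32·0.000239·1330) = 0.01027 m/s.
Check: Re = ρVD/μ = 619·0.01027·0.0622/0.000239 = 1654 < 2300, so the laminar assumption holds.
Q = V·A = 0.01027·(π/4·0.0622²) = 3.12e-05 m³/s = 0.112 m³/h.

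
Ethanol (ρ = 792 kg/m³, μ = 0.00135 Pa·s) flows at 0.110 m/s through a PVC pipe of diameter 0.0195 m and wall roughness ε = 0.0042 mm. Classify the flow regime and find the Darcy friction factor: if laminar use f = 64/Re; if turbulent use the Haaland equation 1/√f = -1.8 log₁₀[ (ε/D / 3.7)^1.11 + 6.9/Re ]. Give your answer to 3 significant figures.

f ≈ 0.0509

Re = ρVD/μ = 792·0.11·0.0195/0.00135 = 1258.
Re < 2300 → laminar, so f = 64/Re = 0.05086 (roughness is irrelevant in laminar flow).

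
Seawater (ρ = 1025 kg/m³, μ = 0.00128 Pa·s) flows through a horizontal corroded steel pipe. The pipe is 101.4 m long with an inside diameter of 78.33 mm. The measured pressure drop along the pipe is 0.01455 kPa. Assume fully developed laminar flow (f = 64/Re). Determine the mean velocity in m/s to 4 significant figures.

For laminar flow, f = 64/Re with Re = ρVD/μ, so Darcy-Weisbach reduces to ΔP = 32μLV/D². Solving for V: V = ΔP·D²/(32μL) = 14.55·(0.07833)²/(32·0.00128·101.4) = 0.02149 m/s.
Check: Re = ρVD/μ = 1025·0.02149·0.07833/0.00128 = 1348 < 2300, so the laminar assumption holds.

V ≈ 0.02149 m/s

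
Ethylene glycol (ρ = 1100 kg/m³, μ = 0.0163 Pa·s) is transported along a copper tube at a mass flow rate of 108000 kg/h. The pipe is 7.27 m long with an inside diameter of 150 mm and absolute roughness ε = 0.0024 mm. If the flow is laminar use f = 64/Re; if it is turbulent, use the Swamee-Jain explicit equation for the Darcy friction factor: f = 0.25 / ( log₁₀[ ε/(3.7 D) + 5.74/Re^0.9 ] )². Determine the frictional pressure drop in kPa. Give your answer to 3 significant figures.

ΔP ≈ 1.75 kPa

ṁ = 108000 kg/h = 108000/3600 = 30 kg/s.
A = πD²/4 = π(0.15)²/4 = 0.01767 m²; mean velocity V = ṁ/(ρA) = 30/(1100 · 0.01767) = 1.543 m/s.
Reynolds number Re = ρVD/μ = 1100 · 1.543 · 0.15 / 0.0163 = 1.562e+04.
Re > 4000 → turbulent. Relative roughness ε/D = 2.4e-06/0.15 = 1.6e-05. Swamee-Jain: f = 0.25/(log₁₀[1.6e-05/3.7 + 5.74/1.562e+04^0.9])² = 0.25/(log₁₀[4.32e-06 + 0.000965])² = 0.25/(-3.014)² = 0.02753.
Darcy-Weisbach: ΔP = f(L/D)(ρV²/2) = 0.02753·(7.27/0.15)·(1100·1.543²/2) = 0.02753·48.47·1310 = 1748 Pa.
ΔP = 1748 Pa = 1.75 kPa.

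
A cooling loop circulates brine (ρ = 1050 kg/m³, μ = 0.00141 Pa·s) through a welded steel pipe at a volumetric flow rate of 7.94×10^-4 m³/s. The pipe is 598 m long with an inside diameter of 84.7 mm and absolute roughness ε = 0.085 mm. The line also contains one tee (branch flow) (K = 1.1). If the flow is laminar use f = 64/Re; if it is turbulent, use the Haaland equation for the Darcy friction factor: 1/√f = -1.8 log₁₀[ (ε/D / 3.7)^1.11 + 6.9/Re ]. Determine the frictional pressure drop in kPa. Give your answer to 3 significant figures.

ΔP ≈ 2.45 kPa

Cross-sectional area A = πD²/4 = π(0.0847)²/4 = 0.005635 m²; mean velocity V = Q/A = 0.000794/0.005635 = 0.1409 m/s.
Reynolds number Re = ρVD/μ = 1050 · 0.1409 · 0.0847 / 0.00141 = 8888.
Re > 4000 → turbulent. Relative roughness ε/D = 8.5e-05/0.0847 = 0.001. Haaland: 1/√f = -1.8 log₁₀[(0.001/3.7)^1.11 + 6.9/8888] = -1.8 log₁₀[0.00011 + 0.000776] = 5.494, so f = 0.03312.
Total minor-loss coefficient ΣK = 1·1.1 = 1.1.
ΔP = [f·L/D + ΣK]·(ρV²/2) = [0.03312·598/0.0847 + 1.1]·(1050·0.1409²/2) = [233.9 + 1.1]·10.43 = 2450 Pa.
ΔP = 2450 Pa = 2.45 kPa.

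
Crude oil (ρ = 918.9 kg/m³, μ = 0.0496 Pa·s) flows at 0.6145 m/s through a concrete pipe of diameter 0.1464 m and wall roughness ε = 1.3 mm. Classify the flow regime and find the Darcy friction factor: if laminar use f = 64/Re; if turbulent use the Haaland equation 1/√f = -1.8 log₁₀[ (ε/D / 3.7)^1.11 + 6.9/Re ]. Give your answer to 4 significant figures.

Re = ρVD/μ = 918.9·0.6145·0.1464/0.0496 = 1667.
Re < 2300 → laminar, so f = 64/Re = 0.0384 (roughness is irrelevant in laminar flow).

f ≈ 0.03840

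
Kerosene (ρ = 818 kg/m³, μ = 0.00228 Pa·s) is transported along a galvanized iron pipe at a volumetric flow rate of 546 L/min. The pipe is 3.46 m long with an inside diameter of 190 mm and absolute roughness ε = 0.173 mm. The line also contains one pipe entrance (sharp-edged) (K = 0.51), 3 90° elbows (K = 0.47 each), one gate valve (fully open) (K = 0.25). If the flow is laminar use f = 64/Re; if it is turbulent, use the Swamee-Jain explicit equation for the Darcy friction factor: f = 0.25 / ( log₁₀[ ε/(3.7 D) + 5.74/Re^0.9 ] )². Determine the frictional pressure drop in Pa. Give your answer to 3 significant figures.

Q = 546 L/min = 546/60000 = 0.0091 m³/s.
Cross-sectional area A = πD²/4 = π(0.19)²/4 = 0.02835 m²; mean velocity V = Q/A = 0.0091/0.02835 = 0.321 m/s.
Reynolds number Re = ρVD/μ = 818 · 0.321 · 0.19 / 0.00228 = 2.188e+04.
Re > 4000 → turbulent. Relative roughness ε/D = 0.000173/0.19 = 0.000911. Swamee-Jain: f = 0.25/(log₁₀[0.000911/3.7 + 5.74/2.188e+04^0.9])² = 0.25/(log₁₀[0.000246 + 0.000713])² = 0.25/(-3.018)² = 0.02744.
Total minor-loss coefficient ΣK = 1·0.51 + 3·0.47 + 1·0.25 = 2.17.
ΔP = [f·L/D + ΣK]·(ρV²/2) = [0.02744·3.46/0.19 + 2.17]·(818·0.321²/2) = [0.4997 + 2.17]·42.13 = 112.5 Pa.

ΔP ≈ 112 Pa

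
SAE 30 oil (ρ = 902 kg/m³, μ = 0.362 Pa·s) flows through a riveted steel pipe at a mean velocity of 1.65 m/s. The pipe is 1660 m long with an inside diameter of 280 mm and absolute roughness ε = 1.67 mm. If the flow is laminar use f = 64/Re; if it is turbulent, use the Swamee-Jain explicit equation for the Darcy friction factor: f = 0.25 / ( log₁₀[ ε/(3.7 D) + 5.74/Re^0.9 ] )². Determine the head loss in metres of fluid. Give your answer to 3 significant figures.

Reynolds number Re = ρVD/μ = 902 · 1.65 · 0.28 / 0.362 = 1151.
Re < 2300 → laminar flow, so f = 64/Re = 64/1151 = 0.0556 (the turbulent correlation is not needed).
Darcy-Weisbach: ΔP = f(L/D)(ρV²/2) = 0.0556·(1660/0.28)·(902·1.65²/2) = 0.0556·5929·1228 = 4.047e+05 Pa.
Head loss h_f = ΔP/(ρg) = 4.047e+05/(902·9.81) = 45.7 m.

h_f ≈ 45.7 m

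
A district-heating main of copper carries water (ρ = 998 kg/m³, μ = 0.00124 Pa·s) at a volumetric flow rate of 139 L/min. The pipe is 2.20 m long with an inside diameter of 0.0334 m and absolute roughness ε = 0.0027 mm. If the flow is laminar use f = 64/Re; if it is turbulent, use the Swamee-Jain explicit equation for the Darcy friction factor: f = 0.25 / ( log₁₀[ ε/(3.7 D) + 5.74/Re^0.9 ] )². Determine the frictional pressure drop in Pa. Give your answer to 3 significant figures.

ΔP ≈ 4510 Pa

Q = 139 L/min = 139/60000 = 0.002317 m³/s.
Cross-sectional area A = πD²/4 = π(0.0334)²/4 = 0.0008762 m²; mean velocity V = Q/A = 0.002317/0.0008762 = 2.644 m/s.
Reynolds number Re = ρVD/μ = 998 · 2.644 · 0.0334 / 0.00124 = 7.108e+04.
Re > 4000 → turbulent. Relative roughness ε/D = 2.7e-06/0.0334 = 8.08e-05. Swamee-Jain: f = 0.25/(log₁₀[8.08e-05/3.7 + 5.74/7.108e+04^0.9])² = 0.25/(log₁₀[2.18e-05 + 0.000247])² = 0.25/(-3.571)² = 0.01961.
Darcy-Weisbach: ΔP = f(L/D)(ρV²/2) = 0.01961·(2.2/0.0334)·(998·2.644²/2) = 0.01961·65.87·3489 = 4506 Pa.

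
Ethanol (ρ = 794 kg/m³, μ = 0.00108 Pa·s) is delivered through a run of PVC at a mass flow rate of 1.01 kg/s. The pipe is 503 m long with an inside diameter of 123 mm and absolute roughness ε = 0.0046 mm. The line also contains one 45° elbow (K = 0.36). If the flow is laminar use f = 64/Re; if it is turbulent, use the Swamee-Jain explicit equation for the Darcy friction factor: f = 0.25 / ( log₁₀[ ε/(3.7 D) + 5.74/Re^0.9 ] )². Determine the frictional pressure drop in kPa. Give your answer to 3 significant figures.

ΔP ≈ 0.584 kPa

A = πD²/4 = π(0.123)²/4 = 0.01188 m²; mean velocity V = ṁ/(ρA) = 1.01/(794 · 0.01188) = 0.1071 m/s.
Reynolds number Re = ρVD/μ = 794 · 0.1071 · 0.123 / 0.00108 = 9681.
Re > 4000 → turbulent. Relative roughness ε/D = 4.6e-06/0.123 = 3.74e-05. Swamee-Jain: f = 0.25/(log₁₀[3.74e-05/3.7 + 5.74/9681^0.9])² = 0.25/(log₁₀[1.01e-05 + 0.00148])² = 0.25/(-2.825)² = 0.03132.
Total minor-loss coefficient ΣK = 1·0.36 = 0.36.
ΔP = [f·L/D + ΣK]·(ρV²/2) = [0.03132·503/0.123 + 0.36]·(794·0.1071²/2) = [128.1 + 0.36]·4.55 = 584.3 Pa.
ΔP = 584.3 Pa = 0.584 kPa.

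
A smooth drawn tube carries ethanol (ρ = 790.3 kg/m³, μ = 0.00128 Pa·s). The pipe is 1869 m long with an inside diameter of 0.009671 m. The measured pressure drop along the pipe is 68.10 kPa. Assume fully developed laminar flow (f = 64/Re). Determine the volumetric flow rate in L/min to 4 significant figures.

Q ≈ 0.3667 L/min

For laminar flow, f = 64/Re with Re = ρVD/μ, so Darcy-Weisbach reduces to ΔP = 32μLV/D². Solving for V: V = ΔP·D²/(32μL) = 6.81e+04·(0.009671)²/(32·0.00128·1869) = 0.0832 m/s.
Check: Re = ρVD/μ = 790.3·0.0832·0.009671/0.00128 = 496.8 < 2300, so the laminar assumption holds.
Q = V·A = 0.0832·(π/4·0.009671²) = 6.112e-06 m³/s = 0.3667 L/min.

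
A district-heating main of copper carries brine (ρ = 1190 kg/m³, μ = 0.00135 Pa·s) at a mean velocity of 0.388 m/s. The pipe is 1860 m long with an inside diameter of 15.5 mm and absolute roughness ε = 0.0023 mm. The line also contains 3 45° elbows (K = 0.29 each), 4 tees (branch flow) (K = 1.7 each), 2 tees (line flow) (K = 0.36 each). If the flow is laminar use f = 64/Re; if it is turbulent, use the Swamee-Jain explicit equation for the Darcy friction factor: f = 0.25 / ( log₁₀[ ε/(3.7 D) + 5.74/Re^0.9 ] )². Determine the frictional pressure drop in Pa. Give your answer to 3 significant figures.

ΔP ≈ 403000 Pa

Reynolds number Re = ρVD/μ = 1190 · 0.388 · 0.0155 / 0.00135 = 5301.
Re > 4000 → turbulent. Relative roughness ε/D = 2.3e-06/0.0155 = 0.000148. Swamee-Jain: f = 0.25/(log₁₀[0.000148/3.7 + 5.74/5301^0.9])² = 0.25/(log₁₀[4.01e-05 + 0.00255])² = 0.25/(-2.586)² = 0.03738.
Total minor-loss coefficient ΣK = 3·0.29 + 4·1.7 + 2·0.36 = 8.39.
ΔP = [f·L/D + ΣK]·(ρV²/2) = [0.03738·1860/0.0155 + 8.39]·(1190·0.388²/2) = [4485 + 8.39]·89.57 = 4.025e+05 Pa.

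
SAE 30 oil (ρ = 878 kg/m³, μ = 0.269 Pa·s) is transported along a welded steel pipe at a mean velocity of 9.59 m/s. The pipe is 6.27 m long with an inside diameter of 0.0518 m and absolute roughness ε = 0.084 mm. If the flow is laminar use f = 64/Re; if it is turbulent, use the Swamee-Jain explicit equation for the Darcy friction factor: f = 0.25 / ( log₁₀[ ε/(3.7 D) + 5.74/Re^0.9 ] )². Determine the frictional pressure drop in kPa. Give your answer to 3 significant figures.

Reynolds number Re = ρVD/μ = 878 · 9.59 · 0.0518 / 0.269 = 1621.
Re < 2300 → laminar flow, so f = 64/Re = 64/1621 = 0.03947 (the turbulent correlation is not needed).
Darcy-Weisbach: ΔP = f(L/D)(ρV²/2) = 0.03947·(6.27/0.0518)·(878·9.59²/2) = 0.03947·121·4.037e+04 = 1.929e+05 Pa.
ΔP = 1.929e+05 Pa = 193 kPa.

ΔP ≈ 193 kPa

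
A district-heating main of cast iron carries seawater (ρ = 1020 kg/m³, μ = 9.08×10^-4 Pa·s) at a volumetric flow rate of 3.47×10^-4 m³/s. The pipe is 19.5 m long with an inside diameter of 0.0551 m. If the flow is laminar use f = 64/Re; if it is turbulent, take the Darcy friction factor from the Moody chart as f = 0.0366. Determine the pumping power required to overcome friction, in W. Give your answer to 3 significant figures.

Cross-sectional area A = πD²/4 = π(0.0551)²/4 = 0.002384 m²; mean velocity V = Q/A = 0.000347/0.002384 = 0.1455 m/s.
Reynolds number Re = ρVD/μ = 1020 · 0.1455 · 0.0551 / 0.000908 = 9007.
Re > 4000 → turbulent; use the Moody-chart value f = 0.0366.
Darcy-Weisbach: ΔP = f(L/D)(ρV²/2) = 0.0366·(19.5/0.0551)·(1020·0.1455²/2) = 0.0366·353.9·10.8 = 139.9 Pa.
Pumping power P = QΔP = 0.000347·139.9 = 0.04854 W = 0.0485 W.

P ≈ 0.0485 W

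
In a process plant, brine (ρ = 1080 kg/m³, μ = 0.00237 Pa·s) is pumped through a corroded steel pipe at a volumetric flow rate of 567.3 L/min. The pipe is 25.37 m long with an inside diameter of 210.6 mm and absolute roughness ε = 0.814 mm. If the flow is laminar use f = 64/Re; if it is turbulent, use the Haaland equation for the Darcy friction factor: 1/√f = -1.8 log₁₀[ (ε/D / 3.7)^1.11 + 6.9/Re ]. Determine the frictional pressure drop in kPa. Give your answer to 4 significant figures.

ΔP ≈ 0.1518 kPa

Q = 567.3 L/min = 567.3/60000 = 0.009455 m³/s.
Cross-sectional area A = πD²/4 = π(0.2106)²/4 = 0.03483 m²; mean velocity V = Q/A = 0.009455/0.03483 = 0.2714 m/s.
Reynolds number Re = ρVD/μ = 1080 · 0.2714 · 0.2106 / 0.00237 = 2.605e+04.
Re > 4000 → turbulent. Relative roughness ε/D = 0.000814/0.2106 = 0.00387. Haaland: 1/√f = -1.8 log₁₀[(0.00387/3.7)^1.11 + 6.9/2.605e+04] = -1.8 log₁₀[0.000491 + 0.000265] = 5.619, so f = 0.03167.
Darcy-Weisbach: ΔP = f(L/D)(ρV²/2) = 0.03167·(25.37/0.2106)·(1080·0.2714²/2) = 0.03167·120.5·39.78 = 151.8 Pa.
ΔP = 151.8 Pa = 0.1518 kPa.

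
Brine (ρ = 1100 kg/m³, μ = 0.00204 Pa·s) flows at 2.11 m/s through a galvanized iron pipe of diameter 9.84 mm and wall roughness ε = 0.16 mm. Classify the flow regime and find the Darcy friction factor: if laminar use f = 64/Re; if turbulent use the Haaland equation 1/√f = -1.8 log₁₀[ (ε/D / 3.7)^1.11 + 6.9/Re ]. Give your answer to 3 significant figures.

f ≈ 0.0487

Re = ρVD/μ = 1100·2.11·0.00984/0.00204 = 1.12e+04.
Re > 4000 → turbulent. ε/D = 0.00016/0.00984 = 0.0163; Haaland: 1/√f = -1.8 log₁₀[0.00242 + 0.000616] = 4.532, so f = 0.04869.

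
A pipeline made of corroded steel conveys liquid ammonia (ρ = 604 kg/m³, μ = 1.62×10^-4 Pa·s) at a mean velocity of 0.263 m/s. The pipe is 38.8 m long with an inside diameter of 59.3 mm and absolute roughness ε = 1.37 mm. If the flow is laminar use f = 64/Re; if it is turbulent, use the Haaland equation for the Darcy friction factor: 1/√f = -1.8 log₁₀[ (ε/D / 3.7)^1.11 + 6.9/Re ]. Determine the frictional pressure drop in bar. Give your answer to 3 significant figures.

ΔP ≈ 0.00713 bar

Reynolds number Re = ρVD/μ = 604 · 0.263 · 0.0593 / 0.000162 = 5.815e+04.
Re > 4000 → turbulent. Relative roughness ε/D = 0.00137/0.0593 = 0.0231. Haaland: 1/√f = -1.8 log₁₀[(0.0231/3.7)^1.11 + 6.9/5.815e+04] = -1.8 log₁₀[0.00357 + 0.000119] = 4.379, so f = 0.05215.
Darcy-Weisbach: ΔP = f(L/D)(ρV²/2) = 0.05215·(38.8/0.0593)·(604·0.263²/2) = 0.05215·654.3·20.89 = 712.7 Pa.
ΔP = 712.7 Pa = 0.00713 bar.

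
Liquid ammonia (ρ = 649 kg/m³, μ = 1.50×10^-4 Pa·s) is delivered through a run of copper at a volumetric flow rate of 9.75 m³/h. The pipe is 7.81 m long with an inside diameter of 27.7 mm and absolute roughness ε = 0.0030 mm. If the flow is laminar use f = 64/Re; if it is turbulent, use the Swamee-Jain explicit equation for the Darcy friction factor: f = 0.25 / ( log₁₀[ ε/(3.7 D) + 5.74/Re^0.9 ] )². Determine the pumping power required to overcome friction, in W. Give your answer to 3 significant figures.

P ≈ 72.3 W

Q = 9.75 m³/h = 9.75/3600 = 0.002708 m³/s.
Cross-sectional area A = πD²/4 = π(0.0277)²/4 = 0.0006026 m²; mean velocity V = Q/A = 0.002708/0.0006026 = 4.494 m/s.
Reynolds number Re = ρVD/μ = 649 · 4.494 · 0.0277 / 0.00015 = 5.386e+05.
Re > 4000 → turbulent. Relative roughness ε/D = 3e-06/0.0277 = 0.000108. Swamee-Jain: f = 0.25/(log₁₀[0.000108/3.7 + 5.74/5.386e+05^0.9])² = 0.25/(log₁₀[2.93e-05 + 3.99e-05])² = 0.25/(-4.16)² = 0.01444.
Darcy-Weisbach: ΔP = f(L/D)(ρV²/2) = 0.01444·(7.81/0.0277)·(649·4.494²/2) = 0.01444·281.9·6554 = 2.669e+04 Pa.
Pumping power P = QΔP = 0.002708·2.669e+04 = 72.29 W = 72.3 W.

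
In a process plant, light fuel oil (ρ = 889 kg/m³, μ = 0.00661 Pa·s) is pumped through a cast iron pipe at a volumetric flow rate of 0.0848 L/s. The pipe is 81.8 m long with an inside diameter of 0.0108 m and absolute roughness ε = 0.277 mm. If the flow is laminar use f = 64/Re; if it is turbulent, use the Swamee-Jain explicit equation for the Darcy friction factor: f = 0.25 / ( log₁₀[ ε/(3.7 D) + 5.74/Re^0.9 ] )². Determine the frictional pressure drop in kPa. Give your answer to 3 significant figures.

Q = 0.0848 L/s = 0.0848/1000 = 8.48e-05 m³/s.
Cross-sectional area A = πD²/4 = π(0.0108)²/4 = 9.161e-05 m²; mean velocity V = Q/A = 8.48e-05/9.161e-05 = 0.9257 m/s.
Reynolds number Re = ρVD/μ = 889 · 0.9257 · 0.0108 / 0.00661 = 1345.
Re < 2300 → laminar flow, so f = 64/Re = 64/1345 = 0.0476 (the turbulent correlation is not needed).
Darcy-Weisbach: ΔP = f(L/D)(ρV²/2) = 0.0476·(81.8/0.0108)·(889·0.9257²/2) = 0.0476·7574·380.9 = 1.373e+05 Pa.
ΔP = 1.373e+05 Pa = 137 kPa.

ΔP ≈ 137 kPa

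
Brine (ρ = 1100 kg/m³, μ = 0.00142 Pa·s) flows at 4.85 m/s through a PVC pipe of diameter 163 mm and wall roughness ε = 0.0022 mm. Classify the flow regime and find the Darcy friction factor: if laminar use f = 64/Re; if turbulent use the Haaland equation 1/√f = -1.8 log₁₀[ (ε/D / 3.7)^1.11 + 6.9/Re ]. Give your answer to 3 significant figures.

f ≈ 0.0128

Re = ρVD/μ = 1100·4.85·0.163/0.00142 = 6.124e+05.
Re > 4000 → turbulent. ε/D = 2.2e-06/0.163 = 1.35e-05; Haaland: 1/√f = -1.8 log₁₀[9.2e-07 + 1.13e-05] = 8.845, so f = 0.01278.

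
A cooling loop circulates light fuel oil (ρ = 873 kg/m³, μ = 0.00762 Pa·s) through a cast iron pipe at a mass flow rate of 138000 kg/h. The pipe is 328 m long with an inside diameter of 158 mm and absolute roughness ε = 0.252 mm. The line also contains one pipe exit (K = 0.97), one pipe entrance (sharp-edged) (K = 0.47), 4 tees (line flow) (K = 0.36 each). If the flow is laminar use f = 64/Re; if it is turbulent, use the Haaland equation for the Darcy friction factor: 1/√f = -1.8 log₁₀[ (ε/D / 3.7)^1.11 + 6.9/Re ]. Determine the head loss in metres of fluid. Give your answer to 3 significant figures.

ṁ = 138000 kg/h = 138000/3600 = 38.33 kg/s.
A = πD²/4 = π(0.158)²/4 = 0.01961 m²; mean velocity V = ṁ/(ρA) = 38.33/(873 · 0.01961) = 2.24 m/s.
Reynolds number Re = ρVD/μ = 873 · 2.24 · 0.158 / 0.00762 = 4.054e+04.
Re > 4000 → turbulent. Relative roughness ε/D = 0.000252/0.158 = 0.00159. Haaland: 1/√f = -1.8 log₁₀[(0.00159/3.7)^1.11 + 6.9/4.054e+04] = -1.8 log₁₀[0.000184 + 0.00017] = 6.212, so f = 0.02592.
Total minor-loss coefficient ΣK = 1·0.97 + 1·0.47 + 4·0.36 = 2.88.
ΔP = [f·L/D + ΣK]·(ρV²/2) = [0.02592·328/0.158 + 2.88]·(873·2.24²/2) = [53.8 + 2.88]·2189 = 1.241e+05 Pa.
Head loss h_f = ΔP/(ρg) = 1.241e+05/(873·9.81) = 14.5 m.

h_f ≈ 14.5 m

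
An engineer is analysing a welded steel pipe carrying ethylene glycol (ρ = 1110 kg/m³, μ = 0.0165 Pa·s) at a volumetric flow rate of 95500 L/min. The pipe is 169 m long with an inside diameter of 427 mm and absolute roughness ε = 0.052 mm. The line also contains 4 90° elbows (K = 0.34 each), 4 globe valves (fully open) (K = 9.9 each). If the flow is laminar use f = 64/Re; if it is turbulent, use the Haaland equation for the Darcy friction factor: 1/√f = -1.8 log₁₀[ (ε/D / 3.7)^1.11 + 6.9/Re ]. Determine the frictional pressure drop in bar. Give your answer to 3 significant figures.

Q = 95500 L/min = 95500/60000 = 1.592 m³/s.
Cross-sectional area A = πD²/4 = π(0.427)²/4 = 0.1432 m²; mean velocity V = Q/A = 1.592/0.1432 = 11.11 m/s.
Reynolds number Re = ρVD/μ = 1110 · 11.11 · 0.427 / 0.0165 = 3.193e+05.
Re > 4000 → turbulent. Relative roughness ε/D = 5.2e-05/0.427 = 0.000122. Haaland: 1/√f = -1.8 log₁₀[(0.000122/3.7)^1.11 + 6.9/3.193e+05] = -1.8 log₁₀[1.06e-05 + 2.16e-05] = 8.086, so f = 0.01529.
Total minor-loss coefficient ΣK = 4·0.34 + 4·9.9 = 41.
ΔP = [f·L/D + ΣK]·(ρV²/2) = [0.01529·169/0.427 + 41]·(1110·11.11²/2) = [6.053 + 41]·6.857e+04 = 3.223e+06 Pa.
ΔP = 3.223e+06 Pa = 32.2 bar.

ΔP ≈ 32.2 bar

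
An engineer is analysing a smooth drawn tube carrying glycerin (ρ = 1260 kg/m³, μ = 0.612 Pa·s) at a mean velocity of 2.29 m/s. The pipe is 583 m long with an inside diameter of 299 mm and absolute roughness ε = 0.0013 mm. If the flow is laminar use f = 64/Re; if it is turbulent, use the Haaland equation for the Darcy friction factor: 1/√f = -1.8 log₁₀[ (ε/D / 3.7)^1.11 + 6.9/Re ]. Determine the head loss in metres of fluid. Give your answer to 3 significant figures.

Reynolds number Re = ρVD/μ = 1260 · 2.29 · 0.299 / 0.612 = 1410.
Re < 2300 → laminar flow, so f = 64/Re = 64/1410 = 0.0454 (the turbulent correlation is not needed).
Darcy-Weisbach: ΔP = f(L/D)(ρV²/2) = 0.0454·(583/0.299)·(1260·2.29²/2) = 0.0454·1950·3304 = 2.925e+05 Pa.
Head loss h_f = ΔP/(ρg) = 2.925e+05/(1260·9.81) = 23.7 m.

h_f ≈ 23.7 m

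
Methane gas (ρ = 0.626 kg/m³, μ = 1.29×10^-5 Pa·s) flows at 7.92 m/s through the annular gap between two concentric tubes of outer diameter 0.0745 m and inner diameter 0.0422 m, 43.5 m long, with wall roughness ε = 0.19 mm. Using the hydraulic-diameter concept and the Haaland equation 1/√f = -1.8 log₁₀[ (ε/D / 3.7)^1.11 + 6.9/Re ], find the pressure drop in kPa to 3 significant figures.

Hydraulic diameter D_h = 4A/P = D_o - D_i = 0.0745 - 0.0422 = 0.0323 m.
Re = ρVD_h/μ = 0.626·7.92·0.0323/1.29e-05 = 1.241e+04.
ε/D_h = 0.00019/0.0323 = 0.00588; Haaland gives 1/√f = -1.8 log₁₀[0.000783+0.000556] = 5.172, so f = 0.03738.
ΔP = f(L/D_h)(ρV²/2) = 0.03738·43.5/0.0323·19.63 = 988.4 Pa.
ΔP = 0.988 kPa.

ΔP ≈ 0.988 kPa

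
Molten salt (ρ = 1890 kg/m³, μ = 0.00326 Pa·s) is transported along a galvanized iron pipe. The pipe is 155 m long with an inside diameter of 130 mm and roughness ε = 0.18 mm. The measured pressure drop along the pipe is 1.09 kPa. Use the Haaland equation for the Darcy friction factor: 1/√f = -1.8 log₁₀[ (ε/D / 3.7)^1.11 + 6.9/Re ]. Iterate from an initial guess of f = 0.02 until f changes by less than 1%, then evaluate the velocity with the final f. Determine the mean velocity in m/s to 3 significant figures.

V ≈ 0.178 m/s

Rearranging Darcy-Weisbach: V = √(2·ΔP·D/(f·L·ρ)). With ε/D = 0.00018/0.13 = 0.00138, iterate starting from f = 0.02:
  f = 0.02 → V = √(2·1090·0.13/(0.02·155·1890)) = 0.2199 m/s; Re = ρVD/μ = 1.658e+04; f → 0.02937
  f = 0.02937 → V = 0.1815 m/s; Re = 1.368e+04; f → 0.03053
  f = 0.03053 → V = 0.178 m/s; Re = 1.342e+04; f → 0.03066
Converged (Δf/f < 1%). With the final f = 0.03066: V = √(2·1090·0.13/(0.03066·155·1890)) = 0.1776 m/s.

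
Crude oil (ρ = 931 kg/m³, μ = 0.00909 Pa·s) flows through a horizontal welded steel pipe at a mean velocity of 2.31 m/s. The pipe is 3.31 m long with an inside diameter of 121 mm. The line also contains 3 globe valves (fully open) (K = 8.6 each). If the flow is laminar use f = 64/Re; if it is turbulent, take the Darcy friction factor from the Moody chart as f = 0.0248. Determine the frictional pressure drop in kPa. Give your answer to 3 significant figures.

Reynolds number Re = ρVD/μ = 931 · 2.31 · 0.121 / 0.00909 = 2.863e+04.
Re > 4000 → turbulent; use the Moody-chart value f = 0.0248.
Total minor-loss coefficient ΣK = 3·8.6 = 25.8.
ΔP = [f·L/D + ΣK]·(ρV²/2) = [0.0248·3.31/0.121 + 25.8]·(931·2.31²/2) = [0.6784 + 25.8]·2484 = 6.577e+04 Pa.
ΔP = 6.577e+04 Pa = 65.8 kPa.

ΔP ≈ 65.8 kPa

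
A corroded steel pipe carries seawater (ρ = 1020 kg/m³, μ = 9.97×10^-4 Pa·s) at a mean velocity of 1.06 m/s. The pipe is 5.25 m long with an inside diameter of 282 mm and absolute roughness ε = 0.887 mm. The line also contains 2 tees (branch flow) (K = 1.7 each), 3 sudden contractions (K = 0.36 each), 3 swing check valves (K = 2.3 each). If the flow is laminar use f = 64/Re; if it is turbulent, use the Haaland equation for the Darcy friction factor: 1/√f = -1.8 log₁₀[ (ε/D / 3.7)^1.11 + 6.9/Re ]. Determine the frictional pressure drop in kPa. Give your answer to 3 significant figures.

Reynolds number Re = ρVD/μ = 1020 · 1.06 · 0.282 / 0.000997 = 3.058e+05.
Re > 4000 → turbulent. Relative roughness ε/D = 0.000887/0.282 = 0.00315. Haaland: 1/√f = -1.8 log₁₀[(0.00315/3.7)^1.11 + 6.9/3.058e+05] = -1.8 log₁₀[0.000391 + 2.26e-05] = 6.091, so f = 0.02695.
Total minor-loss coefficient ΣK = 2·1.7 + 3·0.36 + 3·2.3 = 11.4.
ΔP = [f·L/D + ΣK]·(ρV²/2) = [0.02695·5.25/0.282 + 11.4]·(1020·1.06²/2) = [0.5018 + 11.4]·573 = 6809 Pa.
ΔP = 6809 Pa = 6.81 kPa.

ΔP ≈ 6.81 kPa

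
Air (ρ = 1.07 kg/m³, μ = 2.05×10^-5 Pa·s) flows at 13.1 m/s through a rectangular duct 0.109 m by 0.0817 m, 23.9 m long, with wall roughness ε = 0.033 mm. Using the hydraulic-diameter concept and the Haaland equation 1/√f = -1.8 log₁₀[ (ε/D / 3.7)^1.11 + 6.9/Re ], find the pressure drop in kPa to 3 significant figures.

ΔP ≈ 0.490 kPa

Hydraulic diameter D_h = 4A/P = 4·(0.109·0.0817)/(2·(0.109+0.0817)) = 0.03562/0.3814 = 0.0934 m.
Re = ρVD_h/μ = 1.07·13.1·0.0934/2.05e-05 = 6.386e+04.
ε/D_h = 3.3e-05/0.0934 = 0.000353; Haaland gives 1/√f = -1.8 log₁₀[3.45e-05+0.000108] = 6.923, so f = 0.02087.
ΔP = f(L/D_h)(ρV²/2) = 0.02087·23.9/0.0934·91.81 = 490.2 Pa.
ΔP = 0.490 kPa.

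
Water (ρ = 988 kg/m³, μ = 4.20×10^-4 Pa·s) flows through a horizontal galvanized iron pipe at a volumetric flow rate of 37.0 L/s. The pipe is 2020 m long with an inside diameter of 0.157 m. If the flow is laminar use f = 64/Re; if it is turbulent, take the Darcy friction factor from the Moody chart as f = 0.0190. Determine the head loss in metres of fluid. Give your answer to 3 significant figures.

h_f ≈ 45.5 m

Q = 37.0 L/s = 37.0/1000 = 0.037 m³/s.
Cross-sectional area A = πD²/4 = π(0.157)²/4 = 0.01936 m²; mean velocity V = Q/A = 0.037/0.01936 = 1.911 m/s.
Reynolds number Re = ρVD/μ = 988 · 1.911 · 0.157 / 0.00042 = 7.059e+05.
Re > 4000 → turbulent; use the Moody-chart value f = 0.0190.
Darcy-Weisbach: ΔP = f(L/D)(ρV²/2) = 0.019·(2020/0.157)·(988·1.911²/2) = 0.019·1.287e+04·1804 = 4.411e+05 Pa.
Head loss h_f = ΔP/(ρg) = 4.411e+05/(988·9.81) = 45.5 m.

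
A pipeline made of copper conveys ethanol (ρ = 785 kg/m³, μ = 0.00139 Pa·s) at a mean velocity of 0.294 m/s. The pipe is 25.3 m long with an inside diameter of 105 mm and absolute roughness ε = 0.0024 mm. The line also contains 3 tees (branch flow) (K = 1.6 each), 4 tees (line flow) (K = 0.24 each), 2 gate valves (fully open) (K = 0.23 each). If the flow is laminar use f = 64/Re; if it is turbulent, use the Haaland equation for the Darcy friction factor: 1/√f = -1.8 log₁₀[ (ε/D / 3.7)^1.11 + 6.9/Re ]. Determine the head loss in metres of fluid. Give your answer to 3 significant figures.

Reynolds number Re = ρVD/μ = 785 · 0.294 · 0.105 / 0.00139 = 1.743e+04.
Re > 4000 → turbulent. Relative roughness ε/D = 2.4e-06/0.105 = 2.29e-05. Haaland: 1/√f = -1.8 log₁₀[(2.29e-05/3.7)^1.11 + 6.9/1.743e+04] = -1.8 log₁₀[1.65e-06 + 0.000396] = 6.121, so f = 0.02669.
Total minor-loss coefficient ΣK = 3·1.6 + 4·0.24 + 2·0.23 = 6.22.
ΔP = [f·L/D + ΣK]·(ρV²/2) = [0.02669·25.3/0.105 + 6.22]·(785·0.294²/2) = [6.43 + 6.22]·33.93 = 429.2 Pa.
Head loss h_f = ΔP/(ρg) = 429.2/(785·9.81) = 0.0557 m.

h_f ≈ 0.0557 m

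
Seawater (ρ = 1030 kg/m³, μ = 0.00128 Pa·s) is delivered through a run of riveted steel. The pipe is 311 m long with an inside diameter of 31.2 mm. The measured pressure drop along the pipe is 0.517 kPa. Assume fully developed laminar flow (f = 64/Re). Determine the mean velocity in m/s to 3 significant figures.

For laminar flow, f = 64/Re with Re = ρVD/μ, so Darcy-Weisbach reduces to ΔP = 32μLV/D². Solving for V: V = ΔP·D²/(32μL) = 517·(0.0312)²/(32·0.00128·311) = 0.03951 m/s.
Check: Re = ρVD/μ = 1030·0.03951·0.0312/0.00128 = 991.9 < 2300, so the laminar assumption holds.

V ≈ 0.0395 m/s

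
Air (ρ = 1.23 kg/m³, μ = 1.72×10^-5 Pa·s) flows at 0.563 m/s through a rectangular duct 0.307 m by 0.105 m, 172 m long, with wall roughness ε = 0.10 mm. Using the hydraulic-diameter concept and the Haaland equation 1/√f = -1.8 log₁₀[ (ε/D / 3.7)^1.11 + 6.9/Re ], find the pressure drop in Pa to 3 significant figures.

Hydraulic diameter D_h = 4A/P = 4·(0.307·0.105)/(2·(0.307+0.105)) = 0.1289/0.824 = 0.1565 m.
Re = ρVD_h/μ = 1.23·0.563·0.1565/1.72e-05 = 6300.
ε/D_h = 0.0001/0.1565 = 0.000639; Haaland gives 1/√f = -1.8 log₁₀[6.66e-05+0.0011] = 5.283, so f = 0.03583.
ΔP = f(L/D_h)(ρV²/2) = 0.03583·172/0.1565·0.1949 = 7.678 Pa.

ΔP ≈ 7.68 Pa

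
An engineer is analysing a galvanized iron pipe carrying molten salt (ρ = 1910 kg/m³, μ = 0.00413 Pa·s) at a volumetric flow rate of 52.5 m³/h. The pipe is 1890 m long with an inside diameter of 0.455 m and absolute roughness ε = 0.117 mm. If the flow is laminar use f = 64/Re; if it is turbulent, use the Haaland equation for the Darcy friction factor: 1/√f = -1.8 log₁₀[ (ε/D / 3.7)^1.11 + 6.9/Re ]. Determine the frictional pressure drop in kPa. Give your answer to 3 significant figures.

Q = 52.5 m³/h = 52.5/3600 = 0.01458 m³/s.
Cross-sectional area A = πD²/4 = π(0.455)²/4 = 0.1626 m²; mean velocity V = Q/A = 0.01458/0.1626 = 0.08969 m/s.
Reynolds number Re = ρVD/μ = 1910 · 0.08969 · 0.455 / 0.00413 = 1.887e+04.
Re > 4000 → turbulent. Relative roughness ε/D = 0.000117/0.455 = 0.000257. Haaland: 1/√f = -1.8 log₁₀[(0.000257/3.7)^1.11 + 6.9/1.887e+04] = -1.8 log₁₀[2.42e-05 + 0.000366] = 6.136, so f = 0.02656.
Darcy-Weisbach: ΔP = f(L/D)(ρV²/2) = 0.02656·(1890/0.455)·(1910·0.08969²/2) = 0.02656·4154·7.682 = 847.5 Pa.
ΔP = 847.5 Pa = 0.847 kPa.

ΔP ≈ 0.847 kPa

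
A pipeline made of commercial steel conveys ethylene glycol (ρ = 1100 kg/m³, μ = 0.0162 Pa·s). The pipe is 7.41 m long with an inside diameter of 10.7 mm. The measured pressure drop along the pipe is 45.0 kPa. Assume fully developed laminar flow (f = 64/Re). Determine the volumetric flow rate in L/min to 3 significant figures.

Q ≈ 7.24 L/min

For laminar flow, f = 64/Re with Re = ρVD/μ, so Darcy-Weisbach reduces to ΔP = 32μLV/D². Solving for V: V = ΔP·D²/(32μL) = 4.5e+04·(0.0107)²/(32·0.0162·7.41) = 1.341 m/s.
Check: Re = ρVD/μ = 1100·1.341·0.0107/0.0162 = 974.4 < 2300, so the laminar assumption holds.
Q = V·A = 1.341·(π/4·0.0107²) = 0.0001206 m³/s = 7.24 L/min.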